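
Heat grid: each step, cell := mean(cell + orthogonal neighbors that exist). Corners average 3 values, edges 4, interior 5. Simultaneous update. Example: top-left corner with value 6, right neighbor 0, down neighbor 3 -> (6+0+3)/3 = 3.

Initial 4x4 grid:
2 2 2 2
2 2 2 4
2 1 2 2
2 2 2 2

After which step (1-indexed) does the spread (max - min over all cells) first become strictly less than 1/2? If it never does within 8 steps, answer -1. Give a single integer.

Answer: 4

Derivation:
Step 1: max=8/3, min=7/4, spread=11/12
Step 2: max=151/60, min=89/50, spread=221/300
Step 3: max=1291/540, min=4433/2400, spread=11743/21600
Step 4: max=3709/1620, min=20029/10800, spread=14093/32400
  -> spread < 1/2 first at step 4
Step 5: max=54899/24300, min=612019/324000, spread=359903/972000
Step 6: max=4031969/1822500, min=18483397/9720000, spread=9061313/29160000
Step 7: max=956649781/437400000, min=561481213/291600000, spread=228855923/874800000
Step 8: max=2835573163/1312200000, min=16980697009/8748000000, spread=5769372233/26244000000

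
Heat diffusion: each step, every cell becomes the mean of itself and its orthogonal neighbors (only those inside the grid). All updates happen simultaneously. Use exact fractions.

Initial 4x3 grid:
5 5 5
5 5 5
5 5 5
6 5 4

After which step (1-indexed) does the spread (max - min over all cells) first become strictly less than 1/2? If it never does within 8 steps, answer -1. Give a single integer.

Step 1: max=16/3, min=14/3, spread=2/3
Step 2: max=187/36, min=173/36, spread=7/18
  -> spread < 1/2 first at step 2
Step 3: max=2209/432, min=2111/432, spread=49/216
Step 4: max=13145/2592, min=12775/2592, spread=185/1296
Step 5: max=78475/15552, min=77045/15552, spread=715/7776
Step 6: max=156491/31104, min=154549/31104, spread=971/15552
Step 7: max=234295/46656, min=232265/46656, spread=1015/23328
Step 8: max=11231665/2239488, min=11163215/2239488, spread=34225/1119744

Answer: 2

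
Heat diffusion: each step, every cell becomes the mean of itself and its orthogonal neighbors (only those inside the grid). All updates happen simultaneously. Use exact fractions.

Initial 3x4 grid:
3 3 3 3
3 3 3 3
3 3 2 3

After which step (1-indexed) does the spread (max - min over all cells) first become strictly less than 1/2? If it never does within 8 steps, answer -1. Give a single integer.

Step 1: max=3, min=8/3, spread=1/3
  -> spread < 1/2 first at step 1
Step 2: max=3, min=329/120, spread=31/120
Step 3: max=3, min=3029/1080, spread=211/1080
Step 4: max=5353/1800, min=307103/108000, spread=14077/108000
Step 5: max=320317/108000, min=2775593/972000, spread=5363/48600
Step 6: max=177131/60000, min=83739191/29160000, spread=93859/1166400
Step 7: max=286263533/97200000, min=5038525519/1749600000, spread=4568723/69984000
Step 8: max=8566381111/2916000000, min=303147564371/104976000000, spread=8387449/167961600

Answer: 1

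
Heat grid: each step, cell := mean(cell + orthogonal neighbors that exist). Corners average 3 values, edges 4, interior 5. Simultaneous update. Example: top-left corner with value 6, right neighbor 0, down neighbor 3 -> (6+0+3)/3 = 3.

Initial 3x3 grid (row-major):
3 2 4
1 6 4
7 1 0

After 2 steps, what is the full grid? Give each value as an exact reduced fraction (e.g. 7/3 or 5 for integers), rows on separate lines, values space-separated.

Answer: 10/3 713/240 127/36
241/80 89/25 113/40
43/12 329/120 26/9

Derivation:
After step 1:
  2 15/4 10/3
  17/4 14/5 7/2
  3 7/2 5/3
After step 2:
  10/3 713/240 127/36
  241/80 89/25 113/40
  43/12 329/120 26/9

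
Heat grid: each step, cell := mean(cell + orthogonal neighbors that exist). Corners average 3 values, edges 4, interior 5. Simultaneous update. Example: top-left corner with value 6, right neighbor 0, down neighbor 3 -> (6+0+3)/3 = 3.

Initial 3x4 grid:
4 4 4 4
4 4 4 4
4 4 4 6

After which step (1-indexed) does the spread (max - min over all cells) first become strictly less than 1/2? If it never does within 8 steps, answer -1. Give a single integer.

Answer: 3

Derivation:
Step 1: max=14/3, min=4, spread=2/3
Step 2: max=41/9, min=4, spread=5/9
Step 3: max=473/108, min=4, spread=41/108
  -> spread < 1/2 first at step 3
Step 4: max=56057/12960, min=4, spread=4217/12960
Step 5: max=3319549/777600, min=14479/3600, spread=38417/155520
Step 6: max=197824211/46656000, min=290597/72000, spread=1903471/9331200
Step 7: max=11798429089/2799360000, min=8755759/2160000, spread=18038617/111974400
Step 8: max=705114582851/167961600000, min=790526759/194400000, spread=883978523/6718464000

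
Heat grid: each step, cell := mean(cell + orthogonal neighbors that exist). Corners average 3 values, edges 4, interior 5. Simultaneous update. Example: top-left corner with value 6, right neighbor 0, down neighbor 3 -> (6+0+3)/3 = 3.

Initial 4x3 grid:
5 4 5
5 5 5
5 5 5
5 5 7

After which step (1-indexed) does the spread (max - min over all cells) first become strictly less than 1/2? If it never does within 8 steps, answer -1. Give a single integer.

Step 1: max=17/3, min=14/3, spread=1
Step 2: max=50/9, min=1133/240, spread=601/720
Step 3: max=581/108, min=10363/2160, spread=419/720
Step 4: max=343933/64800, min=626561/129600, spread=4087/8640
  -> spread < 1/2 first at step 4
Step 5: max=20394737/3888000, min=37834819/7776000, spread=65659/172800
Step 6: max=1214161303/233280000, min=2283819881/466560000, spread=1926703/6220800
Step 7: max=72396022277/13996800000, min=137749827979/27993600000, spread=93896221/373248000
Step 8: max=4323236349943/839808000000, min=8300969601761/1679616000000, spread=61422773/298598400

Answer: 4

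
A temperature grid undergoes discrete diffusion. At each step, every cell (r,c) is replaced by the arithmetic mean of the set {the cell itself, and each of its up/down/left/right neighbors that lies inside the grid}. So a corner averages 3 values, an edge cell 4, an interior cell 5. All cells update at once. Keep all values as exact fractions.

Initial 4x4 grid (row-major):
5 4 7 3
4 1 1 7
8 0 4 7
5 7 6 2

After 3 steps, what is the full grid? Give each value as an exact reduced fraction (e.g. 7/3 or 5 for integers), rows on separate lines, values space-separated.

Answer: 1687/432 145/36 3647/900 997/216
1205/288 22013/6000 12479/3000 15773/3600
31381/7200 6457/1500 8199/2000 5551/1200
539/108 32851/7200 11177/2400 3337/720

Derivation:
After step 1:
  13/3 17/4 15/4 17/3
  9/2 2 4 9/2
  17/4 4 18/5 5
  20/3 9/2 19/4 5
After step 2:
  157/36 43/12 53/12 167/36
  181/48 15/4 357/100 115/24
  233/48 367/100 427/100 181/40
  185/36 239/48 357/80 59/12
After step 3:
  1687/432 145/36 3647/900 997/216
  1205/288 22013/6000 12479/3000 15773/3600
  31381/7200 6457/1500 8199/2000 5551/1200
  539/108 32851/7200 11177/2400 3337/720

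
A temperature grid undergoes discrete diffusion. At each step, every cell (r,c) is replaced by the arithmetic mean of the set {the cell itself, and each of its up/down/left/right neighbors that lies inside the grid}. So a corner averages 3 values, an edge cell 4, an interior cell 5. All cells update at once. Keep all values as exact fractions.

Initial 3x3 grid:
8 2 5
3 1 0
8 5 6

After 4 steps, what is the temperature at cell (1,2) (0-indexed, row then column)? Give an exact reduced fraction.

Step 1: cell (1,2) = 3
Step 2: cell (1,2) = 14/5
Step 3: cell (1,2) = 341/100
Step 4: cell (1,2) = 3841/1125
Full grid after step 4:
  64883/16200 771097/216000 109141/32400
  888097/216000 347639/90000 3841/1125
  35329/8100 285949/72000 121091/32400

Answer: 3841/1125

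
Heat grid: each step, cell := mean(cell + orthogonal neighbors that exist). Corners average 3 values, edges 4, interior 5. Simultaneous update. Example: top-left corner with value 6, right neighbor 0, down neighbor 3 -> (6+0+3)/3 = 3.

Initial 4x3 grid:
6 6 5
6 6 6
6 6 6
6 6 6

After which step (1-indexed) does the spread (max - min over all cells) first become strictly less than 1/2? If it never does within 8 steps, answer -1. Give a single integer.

Answer: 1

Derivation:
Step 1: max=6, min=17/3, spread=1/3
  -> spread < 1/2 first at step 1
Step 2: max=6, min=103/18, spread=5/18
Step 3: max=6, min=1255/216, spread=41/216
Step 4: max=6, min=151303/25920, spread=4217/25920
Step 5: max=43121/7200, min=9122051/1555200, spread=38417/311040
Step 6: max=861403/144000, min=548671789/93312000, spread=1903471/18662400
Step 7: max=25804241/4320000, min=32991330911/5598720000, spread=18038617/223948800
Step 8: max=2319873241/388800000, min=1982271017149/335923200000, spread=883978523/13436928000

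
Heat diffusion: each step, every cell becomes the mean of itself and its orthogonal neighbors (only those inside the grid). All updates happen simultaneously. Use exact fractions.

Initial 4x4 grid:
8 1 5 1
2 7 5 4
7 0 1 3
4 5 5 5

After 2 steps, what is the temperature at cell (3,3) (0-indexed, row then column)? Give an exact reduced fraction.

Step 1: cell (3,3) = 13/3
Step 2: cell (3,3) = 139/36
Full grid after step 2:
  179/36 179/48 959/240 115/36
  191/48 453/100 329/100 427/120
  223/48 331/100 369/100 409/120
  145/36 101/24 439/120 139/36

Answer: 139/36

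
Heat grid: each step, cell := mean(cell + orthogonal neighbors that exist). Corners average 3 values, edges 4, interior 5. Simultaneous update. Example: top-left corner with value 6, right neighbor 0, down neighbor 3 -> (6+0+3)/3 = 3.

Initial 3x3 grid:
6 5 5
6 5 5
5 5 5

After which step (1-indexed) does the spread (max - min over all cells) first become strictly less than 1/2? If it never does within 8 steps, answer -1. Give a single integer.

Answer: 2

Derivation:
Step 1: max=17/3, min=5, spread=2/3
Step 2: max=197/36, min=5, spread=17/36
  -> spread < 1/2 first at step 2
Step 3: max=11647/2160, min=911/180, spread=143/432
Step 4: max=690749/129600, min=13763/2700, spread=1205/5184
Step 5: max=41179303/7776000, min=369541/72000, spread=10151/62208
Step 6: max=2458469141/466560000, min=100209209/19440000, spread=85517/746496
Step 7: max=147040390927/27993600000, min=12065753671/2332800000, spread=720431/8957952
Step 8: max=8801694194669/1679616000000, min=30232161863/5832000000, spread=6069221/107495424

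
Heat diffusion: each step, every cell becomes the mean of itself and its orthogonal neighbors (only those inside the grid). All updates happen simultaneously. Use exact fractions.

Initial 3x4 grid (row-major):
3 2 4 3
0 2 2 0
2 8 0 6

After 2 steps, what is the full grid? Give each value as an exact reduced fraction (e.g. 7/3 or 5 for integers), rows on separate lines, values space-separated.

After step 1:
  5/3 11/4 11/4 7/3
  7/4 14/5 8/5 11/4
  10/3 3 4 2
After step 2:
  37/18 299/120 283/120 47/18
  191/80 119/50 139/50 521/240
  97/36 197/60 53/20 35/12

Answer: 37/18 299/120 283/120 47/18
191/80 119/50 139/50 521/240
97/36 197/60 53/20 35/12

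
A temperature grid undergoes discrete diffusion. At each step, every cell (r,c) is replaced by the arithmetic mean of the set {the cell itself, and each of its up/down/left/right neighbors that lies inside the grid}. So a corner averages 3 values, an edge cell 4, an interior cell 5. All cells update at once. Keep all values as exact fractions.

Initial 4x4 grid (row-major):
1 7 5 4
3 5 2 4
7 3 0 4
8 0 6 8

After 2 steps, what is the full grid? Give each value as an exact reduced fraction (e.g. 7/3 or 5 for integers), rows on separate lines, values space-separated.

Answer: 73/18 25/6 62/15 37/9
203/48 187/50 91/25 451/120
69/16 39/10 167/50 33/8
29/6 63/16 67/16 9/2

Derivation:
After step 1:
  11/3 9/2 9/2 13/3
  4 4 16/5 7/2
  21/4 3 3 4
  5 17/4 7/2 6
After step 2:
  73/18 25/6 62/15 37/9
  203/48 187/50 91/25 451/120
  69/16 39/10 167/50 33/8
  29/6 63/16 67/16 9/2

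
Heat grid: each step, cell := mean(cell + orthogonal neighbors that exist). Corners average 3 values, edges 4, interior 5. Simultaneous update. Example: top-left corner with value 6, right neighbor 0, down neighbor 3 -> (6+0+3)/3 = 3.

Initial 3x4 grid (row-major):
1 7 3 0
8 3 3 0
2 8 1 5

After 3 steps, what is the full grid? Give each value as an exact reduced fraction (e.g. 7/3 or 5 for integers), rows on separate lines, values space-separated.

After step 1:
  16/3 7/2 13/4 1
  7/2 29/5 2 2
  6 7/2 17/4 2
After step 2:
  37/9 1073/240 39/16 25/12
  619/120 183/50 173/50 7/4
  13/3 391/80 47/16 11/4
After step 3:
  9893/2160 26423/7200 7471/2400 301/144
  31073/7200 6491/1500 2849/1000 3013/1200
  3451/720 9491/2400 2807/800 119/48

Answer: 9893/2160 26423/7200 7471/2400 301/144
31073/7200 6491/1500 2849/1000 3013/1200
3451/720 9491/2400 2807/800 119/48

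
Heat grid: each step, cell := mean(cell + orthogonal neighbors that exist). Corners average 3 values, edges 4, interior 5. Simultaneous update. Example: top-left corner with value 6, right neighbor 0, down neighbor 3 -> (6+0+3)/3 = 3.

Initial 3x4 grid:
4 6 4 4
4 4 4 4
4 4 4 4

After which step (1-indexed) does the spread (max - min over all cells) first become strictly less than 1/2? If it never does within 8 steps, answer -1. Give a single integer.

Answer: 3

Derivation:
Step 1: max=14/3, min=4, spread=2/3
Step 2: max=271/60, min=4, spread=31/60
Step 3: max=2371/540, min=4, spread=211/540
  -> spread < 1/2 first at step 3
Step 4: max=232897/54000, min=3647/900, spread=14077/54000
Step 5: max=2084407/486000, min=219683/54000, spread=5363/24300
Step 6: max=62060809/14580000, min=122869/30000, spread=93859/583200
Step 7: max=3709474481/874800000, min=199736467/48600000, spread=4568723/34992000
Step 8: max=221732435629/52488000000, min=6013618889/1458000000, spread=8387449/83980800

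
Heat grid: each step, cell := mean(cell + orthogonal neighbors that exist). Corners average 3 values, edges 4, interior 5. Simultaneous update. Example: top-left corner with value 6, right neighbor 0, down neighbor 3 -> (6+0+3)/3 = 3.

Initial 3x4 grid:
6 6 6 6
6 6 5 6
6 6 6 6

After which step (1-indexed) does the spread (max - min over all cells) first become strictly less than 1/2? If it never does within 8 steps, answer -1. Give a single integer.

Answer: 1

Derivation:
Step 1: max=6, min=23/4, spread=1/4
  -> spread < 1/2 first at step 1
Step 2: max=6, min=577/100, spread=23/100
Step 3: max=2387/400, min=27989/4800, spread=131/960
Step 4: max=42809/7200, min=252649/43200, spread=841/8640
Step 5: max=8546627/1440000, min=101137949/17280000, spread=56863/691200
Step 6: max=76770457/12960000, min=911585659/155520000, spread=386393/6220800
Step 7: max=30683641187/5184000000, min=364854276869/62208000000, spread=26795339/497664000
Step 8: max=1839153850333/311040000000, min=21911064285871/3732480000000, spread=254051069/5971968000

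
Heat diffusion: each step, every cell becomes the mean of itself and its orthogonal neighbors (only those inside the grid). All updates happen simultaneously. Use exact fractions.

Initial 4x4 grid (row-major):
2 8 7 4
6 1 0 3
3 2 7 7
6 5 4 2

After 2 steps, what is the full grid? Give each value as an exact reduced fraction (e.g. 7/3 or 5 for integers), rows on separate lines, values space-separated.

Answer: 77/18 1079/240 1051/240 155/36
959/240 181/50 77/20 991/240
931/240 39/10 409/100 199/48
79/18 1021/240 205/48 163/36

Derivation:
After step 1:
  16/3 9/2 19/4 14/3
  3 17/5 18/5 7/2
  17/4 18/5 4 19/4
  14/3 17/4 9/2 13/3
After step 2:
  77/18 1079/240 1051/240 155/36
  959/240 181/50 77/20 991/240
  931/240 39/10 409/100 199/48
  79/18 1021/240 205/48 163/36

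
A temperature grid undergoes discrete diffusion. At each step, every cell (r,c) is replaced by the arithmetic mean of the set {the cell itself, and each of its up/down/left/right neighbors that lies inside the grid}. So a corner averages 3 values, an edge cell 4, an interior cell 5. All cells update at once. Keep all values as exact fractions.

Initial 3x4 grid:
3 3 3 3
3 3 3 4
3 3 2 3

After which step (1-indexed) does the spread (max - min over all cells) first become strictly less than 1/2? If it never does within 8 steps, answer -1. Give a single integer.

Answer: 2

Derivation:
Step 1: max=10/3, min=11/4, spread=7/12
Step 2: max=115/36, min=23/8, spread=23/72
  -> spread < 1/2 first at step 2
Step 3: max=1357/432, min=697/240, spread=32/135
Step 4: max=16063/5184, min=6337/2160, spread=4271/25920
Step 5: max=4778113/1555200, min=190807/64800, spread=39749/311040
Step 6: max=285011147/93312000, min=5741959/1944000, spread=1879423/18662400
Step 7: max=17029363393/5598720000, min=172764883/58320000, spread=3551477/44789760
Step 8: max=1018676725187/335923200000, min=20781581869/6998400000, spread=846431819/13436928000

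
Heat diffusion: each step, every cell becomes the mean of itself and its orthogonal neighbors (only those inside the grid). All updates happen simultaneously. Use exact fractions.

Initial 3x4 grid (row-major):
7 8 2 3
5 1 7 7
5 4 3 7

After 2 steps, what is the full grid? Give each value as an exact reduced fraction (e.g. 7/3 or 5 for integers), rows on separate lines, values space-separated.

After step 1:
  20/3 9/2 5 4
  9/2 5 4 6
  14/3 13/4 21/4 17/3
After step 2:
  47/9 127/24 35/8 5
  125/24 17/4 101/20 59/12
  149/36 109/24 109/24 203/36

Answer: 47/9 127/24 35/8 5
125/24 17/4 101/20 59/12
149/36 109/24 109/24 203/36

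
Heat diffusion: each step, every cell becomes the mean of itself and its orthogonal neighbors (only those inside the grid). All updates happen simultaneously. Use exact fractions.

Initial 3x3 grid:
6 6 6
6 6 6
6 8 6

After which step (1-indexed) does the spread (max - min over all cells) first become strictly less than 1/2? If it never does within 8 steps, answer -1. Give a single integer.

Step 1: max=20/3, min=6, spread=2/3
Step 2: max=787/120, min=6, spread=67/120
Step 3: max=6917/1080, min=607/100, spread=1807/5400
  -> spread < 1/2 first at step 3
Step 4: max=2749963/432000, min=16561/2700, spread=33401/144000
Step 5: max=24557933/3888000, min=1663391/270000, spread=3025513/19440000
Step 6: max=9796126867/1555200000, min=89155949/14400000, spread=53531/497664
Step 7: max=585904925849/93312000000, min=24119116051/3888000000, spread=450953/5971968
Step 8: max=35101223560603/5598720000000, min=2900368610519/466560000000, spread=3799043/71663616

Answer: 3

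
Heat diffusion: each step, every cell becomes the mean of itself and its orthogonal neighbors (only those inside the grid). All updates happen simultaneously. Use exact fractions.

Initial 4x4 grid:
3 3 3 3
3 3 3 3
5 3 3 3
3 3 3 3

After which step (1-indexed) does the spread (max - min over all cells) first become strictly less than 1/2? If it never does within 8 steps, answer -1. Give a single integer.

Answer: 3

Derivation:
Step 1: max=11/3, min=3, spread=2/3
Step 2: max=211/60, min=3, spread=31/60
Step 3: max=1831/540, min=3, spread=211/540
  -> spread < 1/2 first at step 3
Step 4: max=178843/54000, min=3, spread=16843/54000
Step 5: max=1596643/486000, min=13579/4500, spread=130111/486000
Step 6: max=47382367/14580000, min=817159/270000, spread=3255781/14580000
Step 7: max=1412553691/437400000, min=821107/270000, spread=82360351/437400000
Step 8: max=42117316891/13122000000, min=148306441/48600000, spread=2074577821/13122000000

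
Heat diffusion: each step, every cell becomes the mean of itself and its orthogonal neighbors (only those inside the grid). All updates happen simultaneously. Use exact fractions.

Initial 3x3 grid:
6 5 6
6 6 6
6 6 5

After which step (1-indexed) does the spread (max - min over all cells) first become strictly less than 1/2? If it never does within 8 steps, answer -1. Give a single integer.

Step 1: max=6, min=17/3, spread=1/3
  -> spread < 1/2 first at step 1
Step 2: max=71/12, min=1373/240, spread=47/240
Step 3: max=469/80, min=6179/1080, spread=61/432
Step 4: max=252367/43200, min=372163/64800, spread=511/5184
Step 5: max=15092149/2592000, min=22368911/3888000, spread=4309/62208
Step 6: max=301341901/51840000, min=1344696367/233280000, spread=36295/746496
Step 7: max=54166350941/9331200000, min=80771756099/13996800000, spread=305773/8957952
Step 8: max=3247250070527/559872000000, min=4850750488603/839808000000, spread=2575951/107495424

Answer: 1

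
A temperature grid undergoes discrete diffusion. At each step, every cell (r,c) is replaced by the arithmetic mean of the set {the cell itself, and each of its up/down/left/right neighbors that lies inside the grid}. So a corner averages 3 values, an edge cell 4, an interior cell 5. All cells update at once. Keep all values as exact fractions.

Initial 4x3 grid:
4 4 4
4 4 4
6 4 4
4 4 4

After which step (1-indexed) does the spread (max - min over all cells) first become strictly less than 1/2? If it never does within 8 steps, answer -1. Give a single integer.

Step 1: max=14/3, min=4, spread=2/3
Step 2: max=271/60, min=4, spread=31/60
Step 3: max=2371/540, min=4, spread=211/540
  -> spread < 1/2 first at step 3
Step 4: max=232897/54000, min=3647/900, spread=14077/54000
Step 5: max=2084407/486000, min=219683/54000, spread=5363/24300
Step 6: max=62060809/14580000, min=122869/30000, spread=93859/583200
Step 7: max=3709474481/874800000, min=199736467/48600000, spread=4568723/34992000
Step 8: max=221732435629/52488000000, min=6013618889/1458000000, spread=8387449/83980800

Answer: 3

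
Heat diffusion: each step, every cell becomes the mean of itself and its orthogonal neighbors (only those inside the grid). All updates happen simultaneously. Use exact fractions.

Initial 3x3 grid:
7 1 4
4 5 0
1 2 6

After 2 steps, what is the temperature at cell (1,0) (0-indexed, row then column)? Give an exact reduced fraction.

Step 1: cell (1,0) = 17/4
Step 2: cell (1,0) = 779/240
Full grid after step 2:
  25/6 739/240 29/9
  779/240 363/100 629/240
  121/36 109/40 119/36

Answer: 779/240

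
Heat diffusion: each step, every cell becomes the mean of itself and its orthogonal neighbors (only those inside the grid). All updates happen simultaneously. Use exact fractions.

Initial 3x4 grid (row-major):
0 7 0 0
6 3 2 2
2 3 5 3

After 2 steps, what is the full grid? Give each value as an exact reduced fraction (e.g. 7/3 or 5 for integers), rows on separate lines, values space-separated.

Answer: 115/36 797/240 469/240 14/9
299/80 151/50 277/100 163/80
29/9 431/120 367/120 25/9

Derivation:
After step 1:
  13/3 5/2 9/4 2/3
  11/4 21/5 12/5 7/4
  11/3 13/4 13/4 10/3
After step 2:
  115/36 797/240 469/240 14/9
  299/80 151/50 277/100 163/80
  29/9 431/120 367/120 25/9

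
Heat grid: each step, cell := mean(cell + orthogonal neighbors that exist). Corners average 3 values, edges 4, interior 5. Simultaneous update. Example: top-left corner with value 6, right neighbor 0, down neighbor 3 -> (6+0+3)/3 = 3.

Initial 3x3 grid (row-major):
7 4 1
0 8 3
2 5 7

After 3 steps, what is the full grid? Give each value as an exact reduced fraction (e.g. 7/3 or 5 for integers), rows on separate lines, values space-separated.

After step 1:
  11/3 5 8/3
  17/4 4 19/4
  7/3 11/2 5
After step 2:
  155/36 23/6 149/36
  57/16 47/10 197/48
  145/36 101/24 61/12
After step 3:
  1685/432 191/45 1739/432
  3983/960 2449/600 12979/2880
  1699/432 6487/1440 643/144

Answer: 1685/432 191/45 1739/432
3983/960 2449/600 12979/2880
1699/432 6487/1440 643/144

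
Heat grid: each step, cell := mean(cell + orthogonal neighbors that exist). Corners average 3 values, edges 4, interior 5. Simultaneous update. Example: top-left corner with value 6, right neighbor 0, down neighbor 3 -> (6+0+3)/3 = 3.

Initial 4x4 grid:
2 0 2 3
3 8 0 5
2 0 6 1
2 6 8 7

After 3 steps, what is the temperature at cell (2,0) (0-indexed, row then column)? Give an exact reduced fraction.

Answer: 10573/3600

Derivation:
Step 1: cell (2,0) = 7/4
Step 2: cell (2,0) = 397/120
Step 3: cell (2,0) = 10573/3600
Full grid after step 3:
  5167/2160 20323/7200 17699/7200 6377/2160
  10769/3600 16237/6000 20747/6000 2773/900
  10573/3600 4591/1200 22649/6000 1991/450
  7889/2160 27881/7200 35321/7200 2047/432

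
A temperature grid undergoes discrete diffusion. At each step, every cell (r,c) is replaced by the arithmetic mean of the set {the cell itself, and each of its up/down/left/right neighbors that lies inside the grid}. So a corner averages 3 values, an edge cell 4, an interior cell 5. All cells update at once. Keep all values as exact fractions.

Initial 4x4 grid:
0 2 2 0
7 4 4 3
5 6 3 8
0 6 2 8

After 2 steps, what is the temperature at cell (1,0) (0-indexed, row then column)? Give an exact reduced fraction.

Step 1: cell (1,0) = 4
Step 2: cell (1,0) = 161/40
Full grid after step 2:
  3 29/10 133/60 89/36
  161/40 93/25 363/100 847/240
  509/120 22/5 457/100 397/80
  35/9 1003/240 377/80 65/12

Answer: 161/40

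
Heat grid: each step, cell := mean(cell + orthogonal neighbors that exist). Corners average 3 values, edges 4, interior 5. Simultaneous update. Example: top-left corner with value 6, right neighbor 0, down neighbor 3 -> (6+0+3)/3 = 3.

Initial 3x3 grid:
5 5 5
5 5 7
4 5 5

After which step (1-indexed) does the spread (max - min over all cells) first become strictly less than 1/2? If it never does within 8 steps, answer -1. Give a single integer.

Answer: 3

Derivation:
Step 1: max=17/3, min=14/3, spread=1
Step 2: max=667/120, min=85/18, spread=301/360
Step 3: max=5837/1080, min=70823/14400, spread=21011/43200
  -> spread < 1/2 first at step 3
Step 4: max=2296303/432000, min=322009/64800, spread=448729/1296000
Step 5: max=20500373/3888000, min=19596623/3888000, spread=1205/5184
Step 6: max=1220022931/233280000, min=1181956681/233280000, spread=10151/62208
Step 7: max=72923463557/13996800000, min=71320019807/13996800000, spread=85517/746496
Step 8: max=4359496079779/839808000000, min=4291955673529/839808000000, spread=720431/8957952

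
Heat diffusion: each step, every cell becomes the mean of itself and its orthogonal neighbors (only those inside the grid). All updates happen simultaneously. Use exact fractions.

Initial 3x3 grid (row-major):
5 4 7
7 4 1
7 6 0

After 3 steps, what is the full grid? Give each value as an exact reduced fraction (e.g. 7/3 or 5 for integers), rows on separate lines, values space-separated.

Answer: 11219/2160 1042/225 727/180
25121/4800 1691/375 13597/3600
2791/540 7057/1600 7949/2160

Derivation:
After step 1:
  16/3 5 4
  23/4 22/5 3
  20/3 17/4 7/3
After step 2:
  193/36 281/60 4
  443/80 112/25 103/30
  50/9 353/80 115/36
After step 3:
  11219/2160 1042/225 727/180
  25121/4800 1691/375 13597/3600
  2791/540 7057/1600 7949/2160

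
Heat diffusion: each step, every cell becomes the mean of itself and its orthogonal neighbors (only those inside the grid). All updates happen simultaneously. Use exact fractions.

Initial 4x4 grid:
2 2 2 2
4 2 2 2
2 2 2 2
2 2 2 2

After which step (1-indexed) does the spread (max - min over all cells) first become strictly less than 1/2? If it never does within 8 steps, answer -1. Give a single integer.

Answer: 3

Derivation:
Step 1: max=8/3, min=2, spread=2/3
Step 2: max=151/60, min=2, spread=31/60
Step 3: max=1291/540, min=2, spread=211/540
  -> spread < 1/2 first at step 3
Step 4: max=124843/54000, min=2, spread=16843/54000
Step 5: max=1110643/486000, min=9079/4500, spread=130111/486000
Step 6: max=32802367/14580000, min=547159/270000, spread=3255781/14580000
Step 7: max=975153691/437400000, min=551107/270000, spread=82360351/437400000
Step 8: max=28995316891/13122000000, min=99706441/48600000, spread=2074577821/13122000000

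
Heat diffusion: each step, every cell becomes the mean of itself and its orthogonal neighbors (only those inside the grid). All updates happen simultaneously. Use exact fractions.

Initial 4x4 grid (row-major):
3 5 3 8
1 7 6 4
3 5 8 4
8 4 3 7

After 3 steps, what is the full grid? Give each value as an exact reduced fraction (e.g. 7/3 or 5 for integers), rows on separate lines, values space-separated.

Answer: 2881/720 338/75 1519/300 3827/720
10111/2400 9339/2000 10473/2000 4279/800
3621/800 9977/2000 31333/6000 38767/7200
387/80 5999/1200 19001/3600 11287/2160

Derivation:
After step 1:
  3 9/2 11/2 5
  7/2 24/5 28/5 11/2
  17/4 27/5 26/5 23/4
  5 5 11/2 14/3
After step 2:
  11/3 89/20 103/20 16/3
  311/80 119/25 133/25 437/80
  363/80 493/100 549/100 1267/240
  19/4 209/40 611/120 191/36
After step 3:
  2881/720 338/75 1519/300 3827/720
  10111/2400 9339/2000 10473/2000 4279/800
  3621/800 9977/2000 31333/6000 38767/7200
  387/80 5999/1200 19001/3600 11287/2160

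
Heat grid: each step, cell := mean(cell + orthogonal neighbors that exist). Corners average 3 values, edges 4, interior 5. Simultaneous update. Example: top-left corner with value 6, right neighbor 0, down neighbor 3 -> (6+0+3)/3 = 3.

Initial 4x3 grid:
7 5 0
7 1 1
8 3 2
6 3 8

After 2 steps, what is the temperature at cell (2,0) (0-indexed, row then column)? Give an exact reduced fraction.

Answer: 1249/240

Derivation:
Step 1: cell (2,0) = 6
Step 2: cell (2,0) = 1249/240
Full grid after step 2:
  46/9 899/240 25/12
  1289/240 84/25 99/40
  1249/240 213/50 367/120
  50/9 23/5 77/18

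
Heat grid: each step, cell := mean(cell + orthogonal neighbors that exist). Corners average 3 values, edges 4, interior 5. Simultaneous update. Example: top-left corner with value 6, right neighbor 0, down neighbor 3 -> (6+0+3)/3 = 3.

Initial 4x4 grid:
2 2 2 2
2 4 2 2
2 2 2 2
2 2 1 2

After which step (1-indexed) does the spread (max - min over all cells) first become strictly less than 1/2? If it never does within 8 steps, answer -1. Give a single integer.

Answer: 4

Derivation:
Step 1: max=5/2, min=5/3, spread=5/6
Step 2: max=61/25, min=209/120, spread=419/600
Step 3: max=2767/1200, min=1949/1080, spread=5413/10800
Step 4: max=12371/5400, min=61163/32400, spread=13063/32400
  -> spread < 1/2 first at step 4
Step 5: max=364247/162000, min=1856009/972000, spread=329473/972000
Step 6: max=1358737/607500, min=56864093/29160000, spread=8355283/29160000
Step 7: max=322315457/145800000, min=1723261949/874800000, spread=210630793/874800000
Step 8: max=4800836263/2187000000, min=52295024153/26244000000, spread=5315011003/26244000000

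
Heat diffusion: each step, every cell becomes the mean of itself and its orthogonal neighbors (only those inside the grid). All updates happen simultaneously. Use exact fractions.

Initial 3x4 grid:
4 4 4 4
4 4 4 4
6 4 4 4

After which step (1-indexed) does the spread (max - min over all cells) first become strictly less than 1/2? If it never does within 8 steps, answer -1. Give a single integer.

Answer: 3

Derivation:
Step 1: max=14/3, min=4, spread=2/3
Step 2: max=41/9, min=4, spread=5/9
Step 3: max=473/108, min=4, spread=41/108
  -> spread < 1/2 first at step 3
Step 4: max=56057/12960, min=4, spread=4217/12960
Step 5: max=3319549/777600, min=14479/3600, spread=38417/155520
Step 6: max=197824211/46656000, min=290597/72000, spread=1903471/9331200
Step 7: max=11798429089/2799360000, min=8755759/2160000, spread=18038617/111974400
Step 8: max=705114582851/167961600000, min=790526759/194400000, spread=883978523/6718464000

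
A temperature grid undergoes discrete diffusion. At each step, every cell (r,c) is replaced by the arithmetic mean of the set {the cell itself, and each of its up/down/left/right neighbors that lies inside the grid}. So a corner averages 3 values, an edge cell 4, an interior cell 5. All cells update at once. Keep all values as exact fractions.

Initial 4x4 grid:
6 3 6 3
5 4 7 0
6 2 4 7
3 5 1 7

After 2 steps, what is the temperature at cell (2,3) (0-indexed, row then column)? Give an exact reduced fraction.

Answer: 359/80

Derivation:
Step 1: cell (2,3) = 9/2
Step 2: cell (2,3) = 359/80
Full grid after step 2:
  44/9 551/120 167/40 4
  1087/240 113/25 108/25 319/80
  1087/240 387/100 427/100 359/80
  137/36 119/30 81/20 55/12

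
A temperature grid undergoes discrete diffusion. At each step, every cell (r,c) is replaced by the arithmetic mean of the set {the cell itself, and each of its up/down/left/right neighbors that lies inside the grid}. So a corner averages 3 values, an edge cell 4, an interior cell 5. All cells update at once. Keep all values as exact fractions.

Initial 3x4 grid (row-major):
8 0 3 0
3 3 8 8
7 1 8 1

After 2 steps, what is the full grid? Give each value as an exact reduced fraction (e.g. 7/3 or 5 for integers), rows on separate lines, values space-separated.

After step 1:
  11/3 7/2 11/4 11/3
  21/4 3 6 17/4
  11/3 19/4 9/2 17/3
After step 2:
  149/36 155/48 191/48 32/9
  187/48 9/2 41/10 235/48
  41/9 191/48 251/48 173/36

Answer: 149/36 155/48 191/48 32/9
187/48 9/2 41/10 235/48
41/9 191/48 251/48 173/36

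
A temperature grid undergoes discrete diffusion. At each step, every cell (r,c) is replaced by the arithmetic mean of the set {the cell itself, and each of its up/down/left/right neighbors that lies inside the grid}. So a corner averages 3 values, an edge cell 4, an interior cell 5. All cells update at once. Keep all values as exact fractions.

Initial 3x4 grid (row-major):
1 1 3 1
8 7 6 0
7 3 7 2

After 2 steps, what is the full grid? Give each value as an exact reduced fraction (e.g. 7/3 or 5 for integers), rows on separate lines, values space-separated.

After step 1:
  10/3 3 11/4 4/3
  23/4 5 23/5 9/4
  6 6 9/2 3
After step 2:
  145/36 169/48 701/240 19/9
  241/48 487/100 191/50 671/240
  71/12 43/8 181/40 13/4

Answer: 145/36 169/48 701/240 19/9
241/48 487/100 191/50 671/240
71/12 43/8 181/40 13/4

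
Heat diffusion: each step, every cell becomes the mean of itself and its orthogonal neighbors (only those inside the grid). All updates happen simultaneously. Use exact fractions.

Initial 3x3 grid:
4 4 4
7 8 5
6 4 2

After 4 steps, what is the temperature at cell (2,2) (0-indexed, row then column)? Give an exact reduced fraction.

Step 1: cell (2,2) = 11/3
Step 2: cell (2,2) = 161/36
Step 3: cell (2,2) = 10111/2160
Step 4: cell (2,2) = 628697/129600
Full grid after step 4:
  229649/43200 1096331/216000 631897/129600
  4614199/864000 460397/90000 1389983/288000
  692147/129600 1096331/216000 628697/129600

Answer: 628697/129600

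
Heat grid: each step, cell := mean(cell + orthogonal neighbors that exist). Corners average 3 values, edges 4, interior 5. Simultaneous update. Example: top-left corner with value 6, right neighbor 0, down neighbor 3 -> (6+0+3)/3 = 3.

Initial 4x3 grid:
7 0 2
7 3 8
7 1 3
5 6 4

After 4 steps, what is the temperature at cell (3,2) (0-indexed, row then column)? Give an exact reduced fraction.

Answer: 137779/32400

Derivation:
Step 1: cell (3,2) = 13/3
Step 2: cell (3,2) = 37/9
Step 3: cell (3,2) = 115/27
Step 4: cell (3,2) = 137779/32400
Full grid after step 4:
  140909/32400 48347/12000 61967/16200
  486953/108000 126733/30000 13229/3375
  18919/4000 197087/45000 224219/54000
  25609/5400 978191/216000 137779/32400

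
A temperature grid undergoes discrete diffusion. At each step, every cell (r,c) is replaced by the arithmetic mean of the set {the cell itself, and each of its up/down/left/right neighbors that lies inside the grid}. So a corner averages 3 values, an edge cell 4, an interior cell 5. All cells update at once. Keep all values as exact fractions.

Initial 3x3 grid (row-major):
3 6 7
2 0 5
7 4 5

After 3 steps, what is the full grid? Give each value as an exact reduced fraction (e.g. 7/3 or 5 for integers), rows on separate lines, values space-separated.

Answer: 514/135 917/225 3263/720
4399/1200 24331/6000 62513/14400
1033/270 2387/600 9349/2160

Derivation:
After step 1:
  11/3 4 6
  3 17/5 17/4
  13/3 4 14/3
After step 2:
  32/9 64/15 19/4
  18/5 373/100 1099/240
  34/9 41/10 155/36
After step 3:
  514/135 917/225 3263/720
  4399/1200 24331/6000 62513/14400
  1033/270 2387/600 9349/2160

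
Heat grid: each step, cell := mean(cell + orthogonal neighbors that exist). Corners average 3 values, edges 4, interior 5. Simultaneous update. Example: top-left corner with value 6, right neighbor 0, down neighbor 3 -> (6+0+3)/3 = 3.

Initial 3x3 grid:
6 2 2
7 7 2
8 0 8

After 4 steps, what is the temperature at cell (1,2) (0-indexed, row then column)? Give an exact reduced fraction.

Answer: 3520349/864000

Derivation:
Step 1: cell (1,2) = 19/4
Step 2: cell (1,2) = 821/240
Step 3: cell (1,2) = 60367/14400
Step 4: cell (1,2) = 3520349/864000
Full grid after step 4:
  210449/43200 1237033/288000 44131/10800
  353977/72000 1685263/360000 3520349/864000
  223999/43200 4033349/864000 288311/64800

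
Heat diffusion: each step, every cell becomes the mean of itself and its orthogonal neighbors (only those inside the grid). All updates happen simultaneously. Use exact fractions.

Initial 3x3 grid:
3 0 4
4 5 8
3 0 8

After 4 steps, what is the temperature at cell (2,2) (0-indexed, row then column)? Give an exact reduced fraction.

Answer: 573643/129600

Derivation:
Step 1: cell (2,2) = 16/3
Step 2: cell (2,2) = 187/36
Step 3: cell (2,2) = 9869/2160
Step 4: cell (2,2) = 573643/129600
Full grid after step 4:
  435793/129600 788039/216000 59527/14400
  2919781/864000 38977/10000 3680531/864000
  467293/129600 425957/108000 573643/129600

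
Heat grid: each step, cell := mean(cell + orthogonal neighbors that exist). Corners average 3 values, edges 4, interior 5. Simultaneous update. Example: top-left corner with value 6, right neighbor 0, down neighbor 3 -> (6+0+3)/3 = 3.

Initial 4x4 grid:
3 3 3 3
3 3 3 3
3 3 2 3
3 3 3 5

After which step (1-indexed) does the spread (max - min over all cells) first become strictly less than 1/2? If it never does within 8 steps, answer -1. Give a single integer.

Step 1: max=11/3, min=14/5, spread=13/15
Step 2: max=61/18, min=73/25, spread=211/450
  -> spread < 1/2 first at step 2
Step 3: max=3509/1080, min=369/125, spread=8021/27000
Step 4: max=102917/32400, min=74/25, spread=7013/32400
Step 5: max=3046523/972000, min=71279/24000, spread=319447/1944000
Step 6: max=90551609/29160000, min=320899/108000, spread=3908879/29160000
Step 7: max=2699673869/874800000, min=1204421/405000, spread=98124509/874800000
Step 8: max=80607392717/26244000000, min=1446929657/486000000, spread=2473191239/26244000000

Answer: 2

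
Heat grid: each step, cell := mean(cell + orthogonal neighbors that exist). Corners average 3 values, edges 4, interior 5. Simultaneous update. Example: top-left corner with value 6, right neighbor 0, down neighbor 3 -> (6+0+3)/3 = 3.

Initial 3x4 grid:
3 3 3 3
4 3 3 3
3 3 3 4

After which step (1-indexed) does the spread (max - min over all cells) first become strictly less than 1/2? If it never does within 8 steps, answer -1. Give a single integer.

Step 1: max=10/3, min=3, spread=1/3
  -> spread < 1/2 first at step 1
Step 2: max=787/240, min=3, spread=67/240
Step 3: max=3481/1080, min=443/144, spread=317/2160
Step 4: max=2761051/864000, min=37123/12000, spread=17639/172800
Step 5: max=24804641/7776000, min=8066087/2592000, spread=30319/388800
Step 6: max=1482632959/466560000, min=485986853/155520000, spread=61681/1166400
Step 7: max=88860626981/27993600000, min=360478567/115200000, spread=1580419/34992000
Step 8: max=5322254194879/1679616000000, min=1755264014293/559872000000, spread=7057769/209952000

Answer: 1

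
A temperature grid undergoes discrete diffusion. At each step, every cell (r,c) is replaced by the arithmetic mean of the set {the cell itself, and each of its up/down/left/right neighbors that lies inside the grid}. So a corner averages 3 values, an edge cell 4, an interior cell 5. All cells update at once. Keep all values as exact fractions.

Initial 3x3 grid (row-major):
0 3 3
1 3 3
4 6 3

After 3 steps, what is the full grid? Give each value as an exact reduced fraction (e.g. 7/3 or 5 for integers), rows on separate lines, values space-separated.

After step 1:
  4/3 9/4 3
  2 16/5 3
  11/3 4 4
After step 2:
  67/36 587/240 11/4
  51/20 289/100 33/10
  29/9 223/60 11/3
After step 3:
  4937/2160 35809/14400 2039/720
  3157/1200 5961/2000 1891/600
  427/135 6073/1800 641/180

Answer: 4937/2160 35809/14400 2039/720
3157/1200 5961/2000 1891/600
427/135 6073/1800 641/180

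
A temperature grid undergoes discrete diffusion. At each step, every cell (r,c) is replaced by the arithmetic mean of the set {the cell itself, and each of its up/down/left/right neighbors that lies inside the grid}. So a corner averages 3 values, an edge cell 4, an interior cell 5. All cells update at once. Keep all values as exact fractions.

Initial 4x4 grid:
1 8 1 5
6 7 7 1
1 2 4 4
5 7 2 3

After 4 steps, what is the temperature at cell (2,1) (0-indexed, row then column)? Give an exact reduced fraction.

Answer: 150793/36000

Derivation:
Step 1: cell (2,1) = 21/5
Step 2: cell (2,1) = 43/10
Step 3: cell (2,1) = 24743/6000
Step 4: cell (2,1) = 150793/36000
Full grid after step 4:
  96899/21600 32719/7200 90197/21600 260633/64800
  64079/14400 86307/20000 754667/180000 164221/43200
  898577/216000 150793/36000 15537/4000 268171/72000
  52771/12960 214553/54000 68719/18000 3101/864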